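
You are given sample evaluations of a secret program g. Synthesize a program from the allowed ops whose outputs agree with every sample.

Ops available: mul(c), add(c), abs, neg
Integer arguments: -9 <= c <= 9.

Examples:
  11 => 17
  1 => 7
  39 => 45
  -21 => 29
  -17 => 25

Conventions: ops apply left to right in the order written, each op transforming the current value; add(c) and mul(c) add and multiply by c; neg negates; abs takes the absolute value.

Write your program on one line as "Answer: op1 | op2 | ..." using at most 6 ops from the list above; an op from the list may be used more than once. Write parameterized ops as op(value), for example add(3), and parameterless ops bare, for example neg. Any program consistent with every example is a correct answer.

add(3) | add(-4) | abs | add(3) | add(-2) | add(6)

Check, running the answer program on each example:
  11 -> 14 -> 10 -> 10 -> 13 -> 11 -> 17
  1 -> 4 -> 0 -> 0 -> 3 -> 1 -> 7
  39 -> 42 -> 38 -> 38 -> 41 -> 39 -> 45
  -21 -> -18 -> -22 -> 22 -> 25 -> 23 -> 29
  -17 -> -14 -> -18 -> 18 -> 21 -> 19 -> 25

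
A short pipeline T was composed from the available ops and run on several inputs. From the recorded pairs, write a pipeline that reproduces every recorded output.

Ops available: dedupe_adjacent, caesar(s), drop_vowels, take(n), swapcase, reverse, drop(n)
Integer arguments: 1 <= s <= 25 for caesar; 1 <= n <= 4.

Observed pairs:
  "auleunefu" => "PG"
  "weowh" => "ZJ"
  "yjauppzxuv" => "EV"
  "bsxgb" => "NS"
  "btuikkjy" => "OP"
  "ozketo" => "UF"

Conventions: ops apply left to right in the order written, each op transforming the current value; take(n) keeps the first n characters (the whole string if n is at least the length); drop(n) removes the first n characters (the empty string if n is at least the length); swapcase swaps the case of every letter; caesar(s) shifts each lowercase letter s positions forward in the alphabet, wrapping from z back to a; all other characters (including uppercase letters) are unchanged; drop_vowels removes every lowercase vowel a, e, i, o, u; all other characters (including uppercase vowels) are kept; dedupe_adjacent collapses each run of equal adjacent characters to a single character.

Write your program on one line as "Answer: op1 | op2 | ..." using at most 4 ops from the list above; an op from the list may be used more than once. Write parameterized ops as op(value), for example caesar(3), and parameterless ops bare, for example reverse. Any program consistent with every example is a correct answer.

take(3) | drop(1) | caesar(21) | swapcase

Check, running the answer program on each example:
  "auleunefu" -> "aul" -> "ul" -> "pg" -> "PG"
  "weowh" -> "weo" -> "eo" -> "zj" -> "ZJ"
  "yjauppzxuv" -> "yja" -> "ja" -> "ev" -> "EV"
  "bsxgb" -> "bsx" -> "sx" -> "ns" -> "NS"
  "btuikkjy" -> "btu" -> "tu" -> "op" -> "OP"
  "ozketo" -> "ozk" -> "zk" -> "uf" -> "UF"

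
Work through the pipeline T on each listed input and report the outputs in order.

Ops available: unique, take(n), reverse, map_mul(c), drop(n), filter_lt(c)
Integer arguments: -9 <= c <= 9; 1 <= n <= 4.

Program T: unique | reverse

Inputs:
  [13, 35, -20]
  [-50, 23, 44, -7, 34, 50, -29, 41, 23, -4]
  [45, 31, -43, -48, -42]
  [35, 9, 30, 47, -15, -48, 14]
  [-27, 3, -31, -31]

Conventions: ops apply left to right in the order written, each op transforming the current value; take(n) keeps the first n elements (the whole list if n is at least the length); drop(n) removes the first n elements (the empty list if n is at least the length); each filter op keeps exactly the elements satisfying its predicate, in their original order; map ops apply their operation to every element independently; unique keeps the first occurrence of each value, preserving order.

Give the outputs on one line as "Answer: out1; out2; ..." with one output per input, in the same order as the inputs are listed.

Execution, op by op:
  [13, 35, -20] -> [13, 35, -20] -> [-20, 35, 13]
  [-50, 23, 44, -7, 34, 50, -29, 41, 23, -4] -> [-50, 23, 44, -7, 34, 50, -29, 41, -4] -> [-4, 41, -29, 50, 34, -7, 44, 23, -50]
  [45, 31, -43, -48, -42] -> [45, 31, -43, -48, -42] -> [-42, -48, -43, 31, 45]
  [35, 9, 30, 47, -15, -48, 14] -> [35, 9, 30, 47, -15, -48, 14] -> [14, -48, -15, 47, 30, 9, 35]
  [-27, 3, -31, -31] -> [-27, 3, -31] -> [-31, 3, -27]

[-20, 35, 13]; [-4, 41, -29, 50, 34, -7, 44, 23, -50]; [-42, -48, -43, 31, 45]; [14, -48, -15, 47, 30, 9, 35]; [-31, 3, -27]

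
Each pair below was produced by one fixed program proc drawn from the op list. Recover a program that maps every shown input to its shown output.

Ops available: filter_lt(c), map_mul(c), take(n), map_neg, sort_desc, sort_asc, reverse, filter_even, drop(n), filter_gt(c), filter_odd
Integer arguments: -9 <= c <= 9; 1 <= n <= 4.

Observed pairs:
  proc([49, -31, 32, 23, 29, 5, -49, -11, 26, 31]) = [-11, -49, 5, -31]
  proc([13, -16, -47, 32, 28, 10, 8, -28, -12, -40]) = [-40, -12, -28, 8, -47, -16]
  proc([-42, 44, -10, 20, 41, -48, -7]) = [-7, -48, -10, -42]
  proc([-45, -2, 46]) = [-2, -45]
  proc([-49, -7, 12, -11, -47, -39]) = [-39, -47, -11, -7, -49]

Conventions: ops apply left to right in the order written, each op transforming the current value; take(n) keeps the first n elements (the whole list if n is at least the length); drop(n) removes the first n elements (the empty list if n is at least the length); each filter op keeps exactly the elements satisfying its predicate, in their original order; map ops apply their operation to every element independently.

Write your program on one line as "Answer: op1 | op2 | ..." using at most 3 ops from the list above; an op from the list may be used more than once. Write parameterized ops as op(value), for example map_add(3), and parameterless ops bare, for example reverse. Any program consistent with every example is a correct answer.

filter_lt(9) | reverse

Check, running the answer program on each example:
  [49, -31, 32, 23, 29, 5, -49, -11, 26, 31] -> [-31, 5, -49, -11] -> [-11, -49, 5, -31]
  [13, -16, -47, 32, 28, 10, 8, -28, -12, -40] -> [-16, -47, 8, -28, -12, -40] -> [-40, -12, -28, 8, -47, -16]
  [-42, 44, -10, 20, 41, -48, -7] -> [-42, -10, -48, -7] -> [-7, -48, -10, -42]
  [-45, -2, 46] -> [-45, -2] -> [-2, -45]
  [-49, -7, 12, -11, -47, -39] -> [-49, -7, -11, -47, -39] -> [-39, -47, -11, -7, -49]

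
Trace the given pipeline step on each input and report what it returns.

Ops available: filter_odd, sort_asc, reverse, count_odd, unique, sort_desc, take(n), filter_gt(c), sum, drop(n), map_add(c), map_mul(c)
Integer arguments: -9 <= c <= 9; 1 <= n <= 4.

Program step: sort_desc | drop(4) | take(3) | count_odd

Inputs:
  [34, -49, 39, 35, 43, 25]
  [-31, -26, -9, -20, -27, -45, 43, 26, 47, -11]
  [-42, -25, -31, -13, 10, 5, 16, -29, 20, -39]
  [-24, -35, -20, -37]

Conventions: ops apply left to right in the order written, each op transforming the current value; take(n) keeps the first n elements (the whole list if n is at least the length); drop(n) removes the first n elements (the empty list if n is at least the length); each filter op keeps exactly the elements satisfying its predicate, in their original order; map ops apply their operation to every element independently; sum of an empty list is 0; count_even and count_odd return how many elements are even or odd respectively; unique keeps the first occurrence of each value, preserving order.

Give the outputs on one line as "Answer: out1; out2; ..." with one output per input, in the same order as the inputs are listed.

2; 1; 3; 0

Execution, op by op:
  [34, -49, 39, 35, 43, 25] -> [43, 39, 35, 34, 25, -49] -> [25, -49] -> [25, -49] -> 2
  [-31, -26, -9, -20, -27, -45, 43, 26, 47, -11] -> [47, 43, 26, -9, -11, -20, -26, -27, -31, -45] -> [-11, -20, -26, -27, -31, -45] -> [-11, -20, -26] -> 1
  [-42, -25, -31, -13, 10, 5, 16, -29, 20, -39] -> [20, 16, 10, 5, -13, -25, -29, -31, -39, -42] -> [-13, -25, -29, -31, -39, -42] -> [-13, -25, -29] -> 3
  [-24, -35, -20, -37] -> [-20, -24, -35, -37] -> [] -> [] -> 0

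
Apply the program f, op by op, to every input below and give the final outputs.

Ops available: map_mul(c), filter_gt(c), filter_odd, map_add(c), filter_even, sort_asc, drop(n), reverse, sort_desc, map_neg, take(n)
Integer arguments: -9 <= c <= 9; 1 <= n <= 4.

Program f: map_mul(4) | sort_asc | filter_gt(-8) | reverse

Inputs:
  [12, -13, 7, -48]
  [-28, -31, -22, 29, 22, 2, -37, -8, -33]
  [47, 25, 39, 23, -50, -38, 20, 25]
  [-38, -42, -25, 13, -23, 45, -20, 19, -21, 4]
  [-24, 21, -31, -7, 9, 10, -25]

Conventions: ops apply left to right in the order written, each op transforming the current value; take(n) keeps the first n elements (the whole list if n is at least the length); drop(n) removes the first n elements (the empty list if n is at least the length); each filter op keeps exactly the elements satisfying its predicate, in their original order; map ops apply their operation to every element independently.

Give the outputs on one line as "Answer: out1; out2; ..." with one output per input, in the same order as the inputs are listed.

[48, 28]; [116, 88, 8]; [188, 156, 100, 100, 92, 80]; [180, 76, 52, 16]; [84, 40, 36]

Execution, op by op:
  [12, -13, 7, -48] -> [48, -52, 28, -192] -> [-192, -52, 28, 48] -> [28, 48] -> [48, 28]
  [-28, -31, -22, 29, 22, 2, -37, -8, -33] -> [-112, -124, -88, 116, 88, 8, -148, -32, -132] -> [-148, -132, -124, -112, -88, -32, 8, 88, 116] -> [8, 88, 116] -> [116, 88, 8]
  [47, 25, 39, 23, -50, -38, 20, 25] -> [188, 100, 156, 92, -200, -152, 80, 100] -> [-200, -152, 80, 92, 100, 100, 156, 188] -> [80, 92, 100, 100, 156, 188] -> [188, 156, 100, 100, 92, 80]
  [-38, -42, -25, 13, -23, 45, -20, 19, -21, 4] -> [-152, -168, -100, 52, -92, 180, -80, 76, -84, 16] -> [-168, -152, -100, -92, -84, -80, 16, 52, 76, 180] -> [16, 52, 76, 180] -> [180, 76, 52, 16]
  [-24, 21, -31, -7, 9, 10, -25] -> [-96, 84, -124, -28, 36, 40, -100] -> [-124, -100, -96, -28, 36, 40, 84] -> [36, 40, 84] -> [84, 40, 36]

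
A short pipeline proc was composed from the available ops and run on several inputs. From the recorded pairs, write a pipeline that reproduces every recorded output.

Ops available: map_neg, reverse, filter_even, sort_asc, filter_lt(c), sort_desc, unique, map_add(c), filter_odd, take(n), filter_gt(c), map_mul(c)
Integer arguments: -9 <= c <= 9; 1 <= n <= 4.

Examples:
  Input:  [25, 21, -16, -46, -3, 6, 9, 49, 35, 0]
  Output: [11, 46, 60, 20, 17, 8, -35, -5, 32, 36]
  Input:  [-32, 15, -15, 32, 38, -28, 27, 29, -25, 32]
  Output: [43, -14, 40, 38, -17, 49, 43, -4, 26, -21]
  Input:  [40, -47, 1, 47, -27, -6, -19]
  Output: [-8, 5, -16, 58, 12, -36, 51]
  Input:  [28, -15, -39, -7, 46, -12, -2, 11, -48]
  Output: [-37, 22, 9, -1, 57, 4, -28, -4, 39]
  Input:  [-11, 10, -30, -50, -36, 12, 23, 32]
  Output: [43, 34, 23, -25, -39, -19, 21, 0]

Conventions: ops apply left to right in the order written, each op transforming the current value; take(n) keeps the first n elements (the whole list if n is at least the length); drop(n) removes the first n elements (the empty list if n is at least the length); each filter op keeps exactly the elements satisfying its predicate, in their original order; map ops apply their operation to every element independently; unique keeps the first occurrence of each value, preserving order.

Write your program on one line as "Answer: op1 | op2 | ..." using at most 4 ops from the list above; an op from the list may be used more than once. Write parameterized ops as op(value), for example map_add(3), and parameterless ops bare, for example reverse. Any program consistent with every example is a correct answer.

map_add(7) | reverse | map_add(4)

Check, running the answer program on each example:
  [25, 21, -16, -46, -3, 6, 9, 49, 35, 0] -> [32, 28, -9, -39, 4, 13, 16, 56, 42, 7] -> [7, 42, 56, 16, 13, 4, -39, -9, 28, 32] -> [11, 46, 60, 20, 17, 8, -35, -5, 32, 36]
  [-32, 15, -15, 32, 38, -28, 27, 29, -25, 32] -> [-25, 22, -8, 39, 45, -21, 34, 36, -18, 39] -> [39, -18, 36, 34, -21, 45, 39, -8, 22, -25] -> [43, -14, 40, 38, -17, 49, 43, -4, 26, -21]
  [40, -47, 1, 47, -27, -6, -19] -> [47, -40, 8, 54, -20, 1, -12] -> [-12, 1, -20, 54, 8, -40, 47] -> [-8, 5, -16, 58, 12, -36, 51]
  [28, -15, -39, -7, 46, -12, -2, 11, -48] -> [35, -8, -32, 0, 53, -5, 5, 18, -41] -> [-41, 18, 5, -5, 53, 0, -32, -8, 35] -> [-37, 22, 9, -1, 57, 4, -28, -4, 39]
  [-11, 10, -30, -50, -36, 12, 23, 32] -> [-4, 17, -23, -43, -29, 19, 30, 39] -> [39, 30, 19, -29, -43, -23, 17, -4] -> [43, 34, 23, -25, -39, -19, 21, 0]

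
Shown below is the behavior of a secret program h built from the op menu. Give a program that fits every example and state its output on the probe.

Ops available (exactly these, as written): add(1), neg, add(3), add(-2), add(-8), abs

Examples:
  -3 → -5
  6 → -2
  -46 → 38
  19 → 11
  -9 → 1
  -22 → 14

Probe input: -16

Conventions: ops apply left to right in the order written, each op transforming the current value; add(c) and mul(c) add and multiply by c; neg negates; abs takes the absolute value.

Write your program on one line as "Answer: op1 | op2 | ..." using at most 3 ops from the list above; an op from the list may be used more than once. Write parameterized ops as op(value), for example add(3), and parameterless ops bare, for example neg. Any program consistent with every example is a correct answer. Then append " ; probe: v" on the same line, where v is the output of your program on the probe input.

neg | abs | add(-8) ; probe: 8

Check, running the answer program on each example:
  -3 -> 3 -> 3 -> -5
  6 -> -6 -> 6 -> -2
  -46 -> 46 -> 46 -> 38
  19 -> -19 -> 19 -> 11
  -9 -> 9 -> 9 -> 1
  -22 -> 22 -> 22 -> 14
  probe: -16 -> 16 -> 16 -> 8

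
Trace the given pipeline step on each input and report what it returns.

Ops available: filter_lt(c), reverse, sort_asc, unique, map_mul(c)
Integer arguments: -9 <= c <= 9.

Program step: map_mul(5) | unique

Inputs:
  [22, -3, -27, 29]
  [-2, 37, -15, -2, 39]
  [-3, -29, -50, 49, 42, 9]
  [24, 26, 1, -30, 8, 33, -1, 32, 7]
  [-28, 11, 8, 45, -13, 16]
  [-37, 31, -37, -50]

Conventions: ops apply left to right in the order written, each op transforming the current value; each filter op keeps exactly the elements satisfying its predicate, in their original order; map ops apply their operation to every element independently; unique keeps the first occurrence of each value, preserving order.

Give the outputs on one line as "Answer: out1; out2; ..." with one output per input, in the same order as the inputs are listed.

[110, -15, -135, 145]; [-10, 185, -75, 195]; [-15, -145, -250, 245, 210, 45]; [120, 130, 5, -150, 40, 165, -5, 160, 35]; [-140, 55, 40, 225, -65, 80]; [-185, 155, -250]

Execution, op by op:
  [22, -3, -27, 29] -> [110, -15, -135, 145] -> [110, -15, -135, 145]
  [-2, 37, -15, -2, 39] -> [-10, 185, -75, -10, 195] -> [-10, 185, -75, 195]
  [-3, -29, -50, 49, 42, 9] -> [-15, -145, -250, 245, 210, 45] -> [-15, -145, -250, 245, 210, 45]
  [24, 26, 1, -30, 8, 33, -1, 32, 7] -> [120, 130, 5, -150, 40, 165, -5, 160, 35] -> [120, 130, 5, -150, 40, 165, -5, 160, 35]
  [-28, 11, 8, 45, -13, 16] -> [-140, 55, 40, 225, -65, 80] -> [-140, 55, 40, 225, -65, 80]
  [-37, 31, -37, -50] -> [-185, 155, -185, -250] -> [-185, 155, -250]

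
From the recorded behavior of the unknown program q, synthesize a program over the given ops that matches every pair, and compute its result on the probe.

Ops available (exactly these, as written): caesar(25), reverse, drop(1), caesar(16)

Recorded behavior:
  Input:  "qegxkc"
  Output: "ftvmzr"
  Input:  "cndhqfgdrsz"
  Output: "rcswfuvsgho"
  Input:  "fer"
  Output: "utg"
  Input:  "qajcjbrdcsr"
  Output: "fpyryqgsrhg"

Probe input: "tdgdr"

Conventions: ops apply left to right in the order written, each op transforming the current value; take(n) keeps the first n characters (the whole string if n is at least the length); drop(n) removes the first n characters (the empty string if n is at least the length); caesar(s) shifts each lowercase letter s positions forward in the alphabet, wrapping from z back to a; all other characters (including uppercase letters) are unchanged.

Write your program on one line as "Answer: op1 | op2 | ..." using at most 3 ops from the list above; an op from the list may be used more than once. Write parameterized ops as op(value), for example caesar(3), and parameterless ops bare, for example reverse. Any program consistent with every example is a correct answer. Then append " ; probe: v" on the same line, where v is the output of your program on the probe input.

caesar(16) | caesar(25) ; probe: "isvsg"

Check, running the answer program on each example:
  "qegxkc" -> "guwnas" -> "ftvmzr"
  "cndhqfgdrsz" -> "sdtxgvwthip" -> "rcswfuvsgho"
  "fer" -> "vuh" -> "utg"
  "qajcjbrdcsr" -> "gqzszrhtsih" -> "fpyryqgsrhg"
  probe: "tdgdr" -> "jtwth" -> "isvsg"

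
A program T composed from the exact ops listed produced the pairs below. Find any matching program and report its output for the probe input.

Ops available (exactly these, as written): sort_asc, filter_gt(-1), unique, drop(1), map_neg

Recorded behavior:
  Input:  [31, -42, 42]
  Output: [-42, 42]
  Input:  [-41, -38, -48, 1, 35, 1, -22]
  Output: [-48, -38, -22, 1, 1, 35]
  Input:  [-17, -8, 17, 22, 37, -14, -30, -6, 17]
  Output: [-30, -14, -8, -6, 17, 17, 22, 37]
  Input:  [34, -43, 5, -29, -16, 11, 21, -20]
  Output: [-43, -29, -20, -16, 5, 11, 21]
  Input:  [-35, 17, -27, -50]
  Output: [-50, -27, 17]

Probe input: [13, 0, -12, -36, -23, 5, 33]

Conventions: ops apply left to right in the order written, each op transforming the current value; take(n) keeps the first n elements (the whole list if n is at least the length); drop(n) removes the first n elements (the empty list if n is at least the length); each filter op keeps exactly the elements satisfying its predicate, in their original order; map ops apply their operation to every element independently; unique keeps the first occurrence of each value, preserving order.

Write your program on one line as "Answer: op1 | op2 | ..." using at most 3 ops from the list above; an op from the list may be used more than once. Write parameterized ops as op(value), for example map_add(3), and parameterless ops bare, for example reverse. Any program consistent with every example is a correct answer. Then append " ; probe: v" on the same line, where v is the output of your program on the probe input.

drop(1) | sort_asc ; probe: [-36, -23, -12, 0, 5, 33]

Check, running the answer program on each example:
  [31, -42, 42] -> [-42, 42] -> [-42, 42]
  [-41, -38, -48, 1, 35, 1, -22] -> [-38, -48, 1, 35, 1, -22] -> [-48, -38, -22, 1, 1, 35]
  [-17, -8, 17, 22, 37, -14, -30, -6, 17] -> [-8, 17, 22, 37, -14, -30, -6, 17] -> [-30, -14, -8, -6, 17, 17, 22, 37]
  [34, -43, 5, -29, -16, 11, 21, -20] -> [-43, 5, -29, -16, 11, 21, -20] -> [-43, -29, -20, -16, 5, 11, 21]
  [-35, 17, -27, -50] -> [17, -27, -50] -> [-50, -27, 17]
  probe: [13, 0, -12, -36, -23, 5, 33] -> [0, -12, -36, -23, 5, 33] -> [-36, -23, -12, 0, 5, 33]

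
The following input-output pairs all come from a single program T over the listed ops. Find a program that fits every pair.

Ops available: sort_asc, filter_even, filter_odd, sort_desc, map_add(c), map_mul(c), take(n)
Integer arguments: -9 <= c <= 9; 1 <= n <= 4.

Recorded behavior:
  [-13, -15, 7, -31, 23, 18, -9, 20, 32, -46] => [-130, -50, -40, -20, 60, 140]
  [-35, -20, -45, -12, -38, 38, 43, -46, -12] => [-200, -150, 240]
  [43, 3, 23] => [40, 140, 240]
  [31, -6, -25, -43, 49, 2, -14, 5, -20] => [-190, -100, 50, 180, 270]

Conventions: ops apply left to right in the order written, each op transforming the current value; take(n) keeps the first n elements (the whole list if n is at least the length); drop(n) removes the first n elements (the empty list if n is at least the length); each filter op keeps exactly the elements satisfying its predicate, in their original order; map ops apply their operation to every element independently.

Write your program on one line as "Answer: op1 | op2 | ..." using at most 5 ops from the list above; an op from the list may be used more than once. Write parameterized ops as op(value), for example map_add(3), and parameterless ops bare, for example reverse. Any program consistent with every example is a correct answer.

map_add(5) | sort_asc | filter_even | map_mul(5)

Check, running the answer program on each example:
  [-13, -15, 7, -31, 23, 18, -9, 20, 32, -46] -> [-8, -10, 12, -26, 28, 23, -4, 25, 37, -41] -> [-41, -26, -10, -8, -4, 12, 23, 25, 28, 37] -> [-26, -10, -8, -4, 12, 28] -> [-130, -50, -40, -20, 60, 140]
  [-35, -20, -45, -12, -38, 38, 43, -46, -12] -> [-30, -15, -40, -7, -33, 43, 48, -41, -7] -> [-41, -40, -33, -30, -15, -7, -7, 43, 48] -> [-40, -30, 48] -> [-200, -150, 240]
  [43, 3, 23] -> [48, 8, 28] -> [8, 28, 48] -> [8, 28, 48] -> [40, 140, 240]
  [31, -6, -25, -43, 49, 2, -14, 5, -20] -> [36, -1, -20, -38, 54, 7, -9, 10, -15] -> [-38, -20, -15, -9, -1, 7, 10, 36, 54] -> [-38, -20, 10, 36, 54] -> [-190, -100, 50, 180, 270]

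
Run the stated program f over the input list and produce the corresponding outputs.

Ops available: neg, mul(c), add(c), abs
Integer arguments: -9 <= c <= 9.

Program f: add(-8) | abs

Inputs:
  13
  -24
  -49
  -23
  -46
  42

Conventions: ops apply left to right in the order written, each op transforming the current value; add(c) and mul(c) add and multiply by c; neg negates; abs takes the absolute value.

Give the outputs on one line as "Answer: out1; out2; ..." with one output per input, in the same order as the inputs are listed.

Execution, op by op:
  13 -> 5 -> 5
  -24 -> -32 -> 32
  -49 -> -57 -> 57
  -23 -> -31 -> 31
  -46 -> -54 -> 54
  42 -> 34 -> 34

5; 32; 57; 31; 54; 34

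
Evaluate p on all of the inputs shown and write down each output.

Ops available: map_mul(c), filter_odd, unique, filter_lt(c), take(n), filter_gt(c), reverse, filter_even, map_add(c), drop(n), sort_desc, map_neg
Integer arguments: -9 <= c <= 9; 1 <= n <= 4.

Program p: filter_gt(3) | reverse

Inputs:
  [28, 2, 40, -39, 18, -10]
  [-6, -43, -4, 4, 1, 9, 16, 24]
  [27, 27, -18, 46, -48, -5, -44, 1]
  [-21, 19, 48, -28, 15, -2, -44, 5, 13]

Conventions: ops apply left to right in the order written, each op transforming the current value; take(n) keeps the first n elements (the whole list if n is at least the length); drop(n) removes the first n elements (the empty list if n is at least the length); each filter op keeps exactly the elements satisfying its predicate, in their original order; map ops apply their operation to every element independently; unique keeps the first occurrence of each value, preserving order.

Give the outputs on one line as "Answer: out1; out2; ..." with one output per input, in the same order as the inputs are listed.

Execution, op by op:
  [28, 2, 40, -39, 18, -10] -> [28, 40, 18] -> [18, 40, 28]
  [-6, -43, -4, 4, 1, 9, 16, 24] -> [4, 9, 16, 24] -> [24, 16, 9, 4]
  [27, 27, -18, 46, -48, -5, -44, 1] -> [27, 27, 46] -> [46, 27, 27]
  [-21, 19, 48, -28, 15, -2, -44, 5, 13] -> [19, 48, 15, 5, 13] -> [13, 5, 15, 48, 19]

[18, 40, 28]; [24, 16, 9, 4]; [46, 27, 27]; [13, 5, 15, 48, 19]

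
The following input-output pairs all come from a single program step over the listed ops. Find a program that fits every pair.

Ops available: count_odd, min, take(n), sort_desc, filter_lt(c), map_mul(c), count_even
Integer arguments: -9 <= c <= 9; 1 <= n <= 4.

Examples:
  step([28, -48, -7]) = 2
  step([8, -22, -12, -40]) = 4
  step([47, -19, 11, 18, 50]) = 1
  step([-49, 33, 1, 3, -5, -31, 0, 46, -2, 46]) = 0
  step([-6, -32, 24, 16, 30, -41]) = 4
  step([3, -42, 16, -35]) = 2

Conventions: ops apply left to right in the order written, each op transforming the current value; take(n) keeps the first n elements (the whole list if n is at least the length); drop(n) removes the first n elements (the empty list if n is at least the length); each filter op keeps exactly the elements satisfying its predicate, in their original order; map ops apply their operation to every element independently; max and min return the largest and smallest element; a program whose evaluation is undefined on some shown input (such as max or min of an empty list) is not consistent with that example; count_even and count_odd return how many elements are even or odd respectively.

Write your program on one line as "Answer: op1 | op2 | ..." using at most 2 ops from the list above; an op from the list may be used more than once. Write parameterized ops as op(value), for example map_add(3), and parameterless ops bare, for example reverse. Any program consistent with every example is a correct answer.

take(4) | count_even

Check, running the answer program on each example:
  [28, -48, -7] -> [28, -48, -7] -> 2
  [8, -22, -12, -40] -> [8, -22, -12, -40] -> 4
  [47, -19, 11, 18, 50] -> [47, -19, 11, 18] -> 1
  [-49, 33, 1, 3, -5, -31, 0, 46, -2, 46] -> [-49, 33, 1, 3] -> 0
  [-6, -32, 24, 16, 30, -41] -> [-6, -32, 24, 16] -> 4
  [3, -42, 16, -35] -> [3, -42, 16, -35] -> 2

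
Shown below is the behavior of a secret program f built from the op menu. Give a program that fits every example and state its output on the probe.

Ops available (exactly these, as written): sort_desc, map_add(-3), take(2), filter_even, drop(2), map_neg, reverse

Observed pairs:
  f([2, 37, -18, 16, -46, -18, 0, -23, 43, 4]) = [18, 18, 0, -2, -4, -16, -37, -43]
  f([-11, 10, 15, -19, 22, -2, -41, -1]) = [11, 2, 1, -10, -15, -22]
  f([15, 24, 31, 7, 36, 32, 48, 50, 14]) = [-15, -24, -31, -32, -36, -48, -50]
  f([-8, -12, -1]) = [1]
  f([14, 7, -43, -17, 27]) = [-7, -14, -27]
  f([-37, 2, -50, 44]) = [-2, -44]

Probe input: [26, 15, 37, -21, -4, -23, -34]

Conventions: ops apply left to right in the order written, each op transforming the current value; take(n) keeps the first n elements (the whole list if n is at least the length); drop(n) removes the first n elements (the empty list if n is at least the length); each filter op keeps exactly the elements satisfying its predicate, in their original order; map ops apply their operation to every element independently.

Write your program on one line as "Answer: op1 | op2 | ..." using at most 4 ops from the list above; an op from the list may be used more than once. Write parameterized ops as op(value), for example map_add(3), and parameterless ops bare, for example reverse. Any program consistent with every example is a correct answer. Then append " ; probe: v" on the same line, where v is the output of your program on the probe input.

map_neg | sort_desc | drop(2) ; probe: [21, 4, -15, -26, -37]

Check, running the answer program on each example:
  [2, 37, -18, 16, -46, -18, 0, -23, 43, 4] -> [-2, -37, 18, -16, 46, 18, 0, 23, -43, -4] -> [46, 23, 18, 18, 0, -2, -4, -16, -37, -43] -> [18, 18, 0, -2, -4, -16, -37, -43]
  [-11, 10, 15, -19, 22, -2, -41, -1] -> [11, -10, -15, 19, -22, 2, 41, 1] -> [41, 19, 11, 2, 1, -10, -15, -22] -> [11, 2, 1, -10, -15, -22]
  [15, 24, 31, 7, 36, 32, 48, 50, 14] -> [-15, -24, -31, -7, -36, -32, -48, -50, -14] -> [-7, -14, -15, -24, -31, -32, -36, -48, -50] -> [-15, -24, -31, -32, -36, -48, -50]
  [-8, -12, -1] -> [8, 12, 1] -> [12, 8, 1] -> [1]
  [14, 7, -43, -17, 27] -> [-14, -7, 43, 17, -27] -> [43, 17, -7, -14, -27] -> [-7, -14, -27]
  [-37, 2, -50, 44] -> [37, -2, 50, -44] -> [50, 37, -2, -44] -> [-2, -44]
  probe: [26, 15, 37, -21, -4, -23, -34] -> [-26, -15, -37, 21, 4, 23, 34] -> [34, 23, 21, 4, -15, -26, -37] -> [21, 4, -15, -26, -37]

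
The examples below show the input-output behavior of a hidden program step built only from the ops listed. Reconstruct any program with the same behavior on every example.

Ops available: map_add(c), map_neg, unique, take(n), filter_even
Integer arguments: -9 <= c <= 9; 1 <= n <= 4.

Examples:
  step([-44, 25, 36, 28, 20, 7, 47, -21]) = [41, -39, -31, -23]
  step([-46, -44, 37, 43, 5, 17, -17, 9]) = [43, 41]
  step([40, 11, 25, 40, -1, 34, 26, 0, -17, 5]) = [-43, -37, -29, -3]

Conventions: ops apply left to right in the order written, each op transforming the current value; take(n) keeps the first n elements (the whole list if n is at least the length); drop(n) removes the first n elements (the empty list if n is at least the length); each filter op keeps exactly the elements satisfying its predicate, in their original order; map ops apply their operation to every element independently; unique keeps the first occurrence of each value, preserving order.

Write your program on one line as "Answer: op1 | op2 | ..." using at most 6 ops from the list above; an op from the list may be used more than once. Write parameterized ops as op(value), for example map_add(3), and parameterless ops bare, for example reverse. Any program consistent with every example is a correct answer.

filter_even | map_add(-1) | unique | map_neg | map_add(-4)

Check, running the answer program on each example:
  [-44, 25, 36, 28, 20, 7, 47, -21] -> [-44, 36, 28, 20] -> [-45, 35, 27, 19] -> [-45, 35, 27, 19] -> [45, -35, -27, -19] -> [41, -39, -31, -23]
  [-46, -44, 37, 43, 5, 17, -17, 9] -> [-46, -44] -> [-47, -45] -> [-47, -45] -> [47, 45] -> [43, 41]
  [40, 11, 25, 40, -1, 34, 26, 0, -17, 5] -> [40, 40, 34, 26, 0] -> [39, 39, 33, 25, -1] -> [39, 33, 25, -1] -> [-39, -33, -25, 1] -> [-43, -37, -29, -3]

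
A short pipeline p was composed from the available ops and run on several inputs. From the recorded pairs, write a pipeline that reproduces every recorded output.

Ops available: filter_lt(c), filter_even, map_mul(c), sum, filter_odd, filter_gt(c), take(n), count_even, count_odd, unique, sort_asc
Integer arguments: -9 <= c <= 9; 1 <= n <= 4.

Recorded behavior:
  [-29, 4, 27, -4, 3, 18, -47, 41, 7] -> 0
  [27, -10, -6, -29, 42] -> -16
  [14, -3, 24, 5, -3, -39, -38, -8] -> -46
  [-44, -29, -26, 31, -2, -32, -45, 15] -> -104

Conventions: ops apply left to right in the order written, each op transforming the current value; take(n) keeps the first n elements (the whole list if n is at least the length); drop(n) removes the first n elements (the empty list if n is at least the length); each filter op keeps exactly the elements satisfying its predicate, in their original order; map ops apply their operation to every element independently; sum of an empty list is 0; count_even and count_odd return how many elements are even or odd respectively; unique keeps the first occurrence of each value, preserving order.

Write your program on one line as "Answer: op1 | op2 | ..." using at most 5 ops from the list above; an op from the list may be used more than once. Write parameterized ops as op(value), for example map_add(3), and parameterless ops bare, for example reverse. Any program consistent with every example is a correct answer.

sort_asc | filter_even | filter_lt(7) | sum

Check, running the answer program on each example:
  [-29, 4, 27, -4, 3, 18, -47, 41, 7] -> [-47, -29, -4, 3, 4, 7, 18, 27, 41] -> [-4, 4, 18] -> [-4, 4] -> 0
  [27, -10, -6, -29, 42] -> [-29, -10, -6, 27, 42] -> [-10, -6, 42] -> [-10, -6] -> -16
  [14, -3, 24, 5, -3, -39, -38, -8] -> [-39, -38, -8, -3, -3, 5, 14, 24] -> [-38, -8, 14, 24] -> [-38, -8] -> -46
  [-44, -29, -26, 31, -2, -32, -45, 15] -> [-45, -44, -32, -29, -26, -2, 15, 31] -> [-44, -32, -26, -2] -> [-44, -32, -26, -2] -> -104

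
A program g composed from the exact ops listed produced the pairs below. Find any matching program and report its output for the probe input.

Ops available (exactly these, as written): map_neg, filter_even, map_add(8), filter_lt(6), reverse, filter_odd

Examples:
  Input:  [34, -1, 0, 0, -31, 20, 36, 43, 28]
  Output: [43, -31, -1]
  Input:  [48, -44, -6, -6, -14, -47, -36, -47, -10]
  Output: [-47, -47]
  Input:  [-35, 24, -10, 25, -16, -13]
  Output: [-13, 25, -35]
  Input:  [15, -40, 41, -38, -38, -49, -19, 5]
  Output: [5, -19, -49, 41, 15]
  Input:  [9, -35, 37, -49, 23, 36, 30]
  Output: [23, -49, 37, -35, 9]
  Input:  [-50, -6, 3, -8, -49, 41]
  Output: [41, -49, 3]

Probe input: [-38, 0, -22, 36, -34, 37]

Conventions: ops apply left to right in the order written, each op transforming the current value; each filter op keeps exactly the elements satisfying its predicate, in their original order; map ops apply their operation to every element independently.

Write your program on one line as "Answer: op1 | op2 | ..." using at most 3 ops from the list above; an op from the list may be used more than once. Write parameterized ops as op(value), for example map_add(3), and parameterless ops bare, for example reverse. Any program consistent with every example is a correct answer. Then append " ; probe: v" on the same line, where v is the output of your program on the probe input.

reverse | filter_odd ; probe: [37]

Check, running the answer program on each example:
  [34, -1, 0, 0, -31, 20, 36, 43, 28] -> [28, 43, 36, 20, -31, 0, 0, -1, 34] -> [43, -31, -1]
  [48, -44, -6, -6, -14, -47, -36, -47, -10] -> [-10, -47, -36, -47, -14, -6, -6, -44, 48] -> [-47, -47]
  [-35, 24, -10, 25, -16, -13] -> [-13, -16, 25, -10, 24, -35] -> [-13, 25, -35]
  [15, -40, 41, -38, -38, -49, -19, 5] -> [5, -19, -49, -38, -38, 41, -40, 15] -> [5, -19, -49, 41, 15]
  [9, -35, 37, -49, 23, 36, 30] -> [30, 36, 23, -49, 37, -35, 9] -> [23, -49, 37, -35, 9]
  [-50, -6, 3, -8, -49, 41] -> [41, -49, -8, 3, -6, -50] -> [41, -49, 3]
  probe: [-38, 0, -22, 36, -34, 37] -> [37, -34, 36, -22, 0, -38] -> [37]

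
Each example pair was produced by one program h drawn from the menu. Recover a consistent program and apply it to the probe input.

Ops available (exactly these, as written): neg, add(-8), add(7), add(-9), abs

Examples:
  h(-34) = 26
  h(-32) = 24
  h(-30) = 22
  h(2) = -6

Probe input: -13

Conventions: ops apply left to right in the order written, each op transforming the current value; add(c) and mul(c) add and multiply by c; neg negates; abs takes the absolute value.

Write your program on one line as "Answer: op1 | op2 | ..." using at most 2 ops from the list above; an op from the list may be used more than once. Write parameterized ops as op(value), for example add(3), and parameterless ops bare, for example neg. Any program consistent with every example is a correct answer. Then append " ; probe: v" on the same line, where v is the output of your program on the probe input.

abs | add(-8) ; probe: 5

Check, running the answer program on each example:
  -34 -> 34 -> 26
  -32 -> 32 -> 24
  -30 -> 30 -> 22
  2 -> 2 -> -6
  probe: -13 -> 13 -> 5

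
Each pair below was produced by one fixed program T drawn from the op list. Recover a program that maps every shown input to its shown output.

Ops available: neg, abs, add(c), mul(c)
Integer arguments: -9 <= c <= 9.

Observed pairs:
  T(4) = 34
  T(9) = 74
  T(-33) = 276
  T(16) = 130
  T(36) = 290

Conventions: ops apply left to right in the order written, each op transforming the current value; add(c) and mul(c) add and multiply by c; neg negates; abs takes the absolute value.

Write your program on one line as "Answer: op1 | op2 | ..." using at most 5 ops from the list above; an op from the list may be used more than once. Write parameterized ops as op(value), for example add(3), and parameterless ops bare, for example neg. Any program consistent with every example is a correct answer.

mul(8) | add(-5) | neg | abs | add(7)

Check, running the answer program on each example:
  4 -> 32 -> 27 -> -27 -> 27 -> 34
  9 -> 72 -> 67 -> -67 -> 67 -> 74
  -33 -> -264 -> -269 -> 269 -> 269 -> 276
  16 -> 128 -> 123 -> -123 -> 123 -> 130
  36 -> 288 -> 283 -> -283 -> 283 -> 290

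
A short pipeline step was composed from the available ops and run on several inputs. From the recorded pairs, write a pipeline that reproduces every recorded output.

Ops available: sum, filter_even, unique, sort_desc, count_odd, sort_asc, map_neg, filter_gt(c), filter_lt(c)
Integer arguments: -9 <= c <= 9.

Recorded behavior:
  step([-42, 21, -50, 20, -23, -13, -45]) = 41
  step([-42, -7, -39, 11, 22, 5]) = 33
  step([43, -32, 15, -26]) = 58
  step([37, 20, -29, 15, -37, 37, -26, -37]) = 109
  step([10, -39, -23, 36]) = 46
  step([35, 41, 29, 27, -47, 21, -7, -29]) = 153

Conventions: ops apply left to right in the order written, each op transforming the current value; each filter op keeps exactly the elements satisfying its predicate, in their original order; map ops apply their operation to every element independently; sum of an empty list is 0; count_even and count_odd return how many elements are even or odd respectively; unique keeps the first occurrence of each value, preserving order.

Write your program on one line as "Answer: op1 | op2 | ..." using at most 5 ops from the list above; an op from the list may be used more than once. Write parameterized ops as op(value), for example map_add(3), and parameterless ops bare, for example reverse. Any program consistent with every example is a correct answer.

map_neg | sort_desc | map_neg | filter_gt(5) | sum

Check, running the answer program on each example:
  [-42, 21, -50, 20, -23, -13, -45] -> [42, -21, 50, -20, 23, 13, 45] -> [50, 45, 42, 23, 13, -20, -21] -> [-50, -45, -42, -23, -13, 20, 21] -> [20, 21] -> 41
  [-42, -7, -39, 11, 22, 5] -> [42, 7, 39, -11, -22, -5] -> [42, 39, 7, -5, -11, -22] -> [-42, -39, -7, 5, 11, 22] -> [11, 22] -> 33
  [43, -32, 15, -26] -> [-43, 32, -15, 26] -> [32, 26, -15, -43] -> [-32, -26, 15, 43] -> [15, 43] -> 58
  [37, 20, -29, 15, -37, 37, -26, -37] -> [-37, -20, 29, -15, 37, -37, 26, 37] -> [37, 37, 29, 26, -15, -20, -37, -37] -> [-37, -37, -29, -26, 15, 20, 37, 37] -> [15, 20, 37, 37] -> 109
  [10, -39, -23, 36] -> [-10, 39, 23, -36] -> [39, 23, -10, -36] -> [-39, -23, 10, 36] -> [10, 36] -> 46
  [35, 41, 29, 27, -47, 21, -7, -29] -> [-35, -41, -29, -27, 47, -21, 7, 29] -> [47, 29, 7, -21, -27, -29, -35, -41] -> [-47, -29, -7, 21, 27, 29, 35, 41] -> [21, 27, 29, 35, 41] -> 153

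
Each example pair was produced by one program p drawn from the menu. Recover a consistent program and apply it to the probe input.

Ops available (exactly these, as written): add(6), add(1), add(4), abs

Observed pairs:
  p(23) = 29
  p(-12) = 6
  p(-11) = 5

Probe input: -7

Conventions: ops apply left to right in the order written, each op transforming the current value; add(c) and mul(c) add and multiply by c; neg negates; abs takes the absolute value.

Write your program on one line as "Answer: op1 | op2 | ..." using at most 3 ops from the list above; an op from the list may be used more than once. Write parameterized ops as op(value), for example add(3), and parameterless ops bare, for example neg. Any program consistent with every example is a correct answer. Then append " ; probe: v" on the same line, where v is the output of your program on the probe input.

add(6) | abs ; probe: 1

Check, running the answer program on each example:
  23 -> 29 -> 29
  -12 -> -6 -> 6
  -11 -> -5 -> 5
  probe: -7 -> -1 -> 1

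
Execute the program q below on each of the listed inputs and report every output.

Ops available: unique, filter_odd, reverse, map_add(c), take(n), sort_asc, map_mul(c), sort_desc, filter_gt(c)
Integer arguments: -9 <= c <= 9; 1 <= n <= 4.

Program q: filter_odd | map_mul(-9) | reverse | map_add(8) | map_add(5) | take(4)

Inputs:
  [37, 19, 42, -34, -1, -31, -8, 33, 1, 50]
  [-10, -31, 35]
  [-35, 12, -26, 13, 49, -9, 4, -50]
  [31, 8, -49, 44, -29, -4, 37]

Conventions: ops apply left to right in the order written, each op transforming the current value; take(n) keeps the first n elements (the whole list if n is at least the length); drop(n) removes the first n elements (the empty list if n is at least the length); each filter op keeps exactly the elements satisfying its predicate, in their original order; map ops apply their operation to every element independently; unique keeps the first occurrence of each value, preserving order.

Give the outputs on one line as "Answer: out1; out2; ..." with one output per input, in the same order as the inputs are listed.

[4, -284, 292, 22]; [-302, 292]; [94, -428, -104, 328]; [-320, 274, 454, -266]

Execution, op by op:
  [37, 19, 42, -34, -1, -31, -8, 33, 1, 50] -> [37, 19, -1, -31, 33, 1] -> [-333, -171, 9, 279, -297, -9] -> [-9, -297, 279, 9, -171, -333] -> [-1, -289, 287, 17, -163, -325] -> [4, -284, 292, 22, -158, -320] -> [4, -284, 292, 22]
  [-10, -31, 35] -> [-31, 35] -> [279, -315] -> [-315, 279] -> [-307, 287] -> [-302, 292] -> [-302, 292]
  [-35, 12, -26, 13, 49, -9, 4, -50] -> [-35, 13, 49, -9] -> [315, -117, -441, 81] -> [81, -441, -117, 315] -> [89, -433, -109, 323] -> [94, -428, -104, 328] -> [94, -428, -104, 328]
  [31, 8, -49, 44, -29, -4, 37] -> [31, -49, -29, 37] -> [-279, 441, 261, -333] -> [-333, 261, 441, -279] -> [-325, 269, 449, -271] -> [-320, 274, 454, -266] -> [-320, 274, 454, -266]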